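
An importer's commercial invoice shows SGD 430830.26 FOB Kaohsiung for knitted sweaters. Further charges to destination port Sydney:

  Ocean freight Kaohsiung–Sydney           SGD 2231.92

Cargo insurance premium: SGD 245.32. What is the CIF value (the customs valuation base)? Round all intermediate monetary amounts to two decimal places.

CIF value: SGD 433307.50

CIF = FOB price + freight + insurance
CIF = 430830.26 + 2231.92 + 245.32 = 433307.50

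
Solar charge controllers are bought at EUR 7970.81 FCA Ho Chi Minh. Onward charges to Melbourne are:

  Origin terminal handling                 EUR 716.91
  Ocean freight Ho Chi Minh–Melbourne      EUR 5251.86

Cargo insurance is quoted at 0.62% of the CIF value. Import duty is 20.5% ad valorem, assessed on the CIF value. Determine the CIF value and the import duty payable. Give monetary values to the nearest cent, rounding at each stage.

Let C be the CIF value. C = FCA price + pre-shipment costs + freight + 0.62% × C
C − 0.62% × C = 7970.81 + 716.91 + 5251.86
0.9938 × C = 13939.58
C = 13939.58 / 0.9938 = 14026.54
Insurance premium = 0.62% × 14026.54 = 86.96
Import duty = 14026.54 × 20.5% = 2875.44

CIF value: EUR 14026.54; import duty: EUR 2875.44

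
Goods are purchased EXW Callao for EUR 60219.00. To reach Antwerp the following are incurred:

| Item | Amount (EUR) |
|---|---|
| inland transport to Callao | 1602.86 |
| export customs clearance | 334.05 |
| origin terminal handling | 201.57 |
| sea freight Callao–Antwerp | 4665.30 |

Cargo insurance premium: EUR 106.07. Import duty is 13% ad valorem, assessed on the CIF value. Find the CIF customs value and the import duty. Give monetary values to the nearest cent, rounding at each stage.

CIF value: EUR 67128.85; import duty: EUR 8726.75

CIF = EXW price + pre-shipment costs + freight + insurance
CIF = 60219.00 + 1602.86 + 334.05 + 201.57 + 4665.30 + 106.07 = 67128.85
Import duty = 67128.85 × 13% = 8726.75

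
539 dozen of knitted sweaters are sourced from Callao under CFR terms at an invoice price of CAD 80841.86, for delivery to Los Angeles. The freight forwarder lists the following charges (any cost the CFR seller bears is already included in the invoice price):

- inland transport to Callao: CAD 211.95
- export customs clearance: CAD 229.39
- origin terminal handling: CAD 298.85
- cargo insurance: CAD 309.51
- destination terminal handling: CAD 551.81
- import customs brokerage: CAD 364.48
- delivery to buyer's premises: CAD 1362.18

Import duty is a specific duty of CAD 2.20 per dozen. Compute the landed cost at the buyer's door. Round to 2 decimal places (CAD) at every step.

CFR: the seller pays costs through ocean freight to the destination port, but not insurance.
Already in the invoice (seller's account under CFR): inland to port, export clearance, origin terminal — exclude.
CIF value = CFR price + insurance = 80841.86 + 309.51 = 81151.37
Import duty = 539 × 2.20 = 1185.80
Buyer bears: insurance 309.51 + destination terminal 551.81 + brokerage 364.48 + delivery 1362.18 + duty 1185.80 = 3773.78
Landed cost = invoice 80841.86 + 3773.78 = 84615.64

Total landed cost: CAD 84615.64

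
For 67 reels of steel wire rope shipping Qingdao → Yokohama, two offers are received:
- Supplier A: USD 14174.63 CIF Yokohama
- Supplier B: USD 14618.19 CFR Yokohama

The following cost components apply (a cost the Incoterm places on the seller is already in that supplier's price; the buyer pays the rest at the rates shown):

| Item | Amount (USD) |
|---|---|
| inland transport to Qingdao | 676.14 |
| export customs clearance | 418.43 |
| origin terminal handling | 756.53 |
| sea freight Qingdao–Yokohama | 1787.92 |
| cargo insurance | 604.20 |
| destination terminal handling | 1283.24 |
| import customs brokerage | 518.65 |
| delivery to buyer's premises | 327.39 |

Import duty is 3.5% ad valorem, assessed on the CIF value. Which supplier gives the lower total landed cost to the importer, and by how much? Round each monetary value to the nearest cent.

Supplier A is cheaper by USD 1084.43

Supplier A (CIF):
The CIF price already equals the CIF value: 14174.63
Import duty = 14174.63 × 3.5% = 496.11
Buyer bears (A): 1283.24 + 518.65 + 327.39 = 2129.28
Landed cost (A) = invoice 14174.63 + 2129.28 + duty 496.11 = 16800.02
Supplier B (CFR):
CIF value = CFR price + insurance = 14618.19 + 604.20 = 15222.39
Import duty = 15222.39 × 3.5% = 532.78
Buyer bears (B): 604.20 + 1283.24 + 518.65 + 327.39 = 2733.48
Landed cost (B) = invoice 14618.19 + 2733.48 + duty 532.78 = 17884.45
Difference = |16800.02 − 17884.45| = 1084.43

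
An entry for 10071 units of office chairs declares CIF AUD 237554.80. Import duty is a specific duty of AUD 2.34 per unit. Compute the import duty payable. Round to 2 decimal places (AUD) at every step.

Import duty = 10071 × 2.34 = 23566.14

Import duty: AUD 23566.14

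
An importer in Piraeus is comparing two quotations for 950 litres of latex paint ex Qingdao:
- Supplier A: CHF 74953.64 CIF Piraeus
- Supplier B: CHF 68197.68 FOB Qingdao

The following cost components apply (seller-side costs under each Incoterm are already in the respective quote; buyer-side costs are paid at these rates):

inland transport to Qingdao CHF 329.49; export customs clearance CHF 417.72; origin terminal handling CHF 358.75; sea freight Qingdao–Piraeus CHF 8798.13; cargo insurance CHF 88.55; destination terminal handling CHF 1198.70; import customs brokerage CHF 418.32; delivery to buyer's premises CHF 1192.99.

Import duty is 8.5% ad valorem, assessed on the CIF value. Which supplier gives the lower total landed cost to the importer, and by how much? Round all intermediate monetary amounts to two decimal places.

Supplier A is cheaper by CHF 2311.83

Supplier A (CIF):
The CIF price already equals the CIF value: 74953.64
Import duty = 74953.64 × 8.5% = 6371.06
Buyer bears (A): 1198.70 + 418.32 + 1192.99 = 2810.01
Landed cost (A) = invoice 74953.64 + 2810.01 + duty 6371.06 = 84134.71
Supplier B (FOB):
CIF value = FOB price + freight + insurance = 68197.68 + 8798.13 + 88.55 = 77084.36
Import duty = 77084.36 × 8.5% = 6552.17
Buyer bears (B): 8798.13 + 88.55 + 1198.70 + 418.32 + 1192.99 = 11696.69
Landed cost (B) = invoice 68197.68 + 11696.69 + duty 6552.17 = 86446.54
Difference = |84134.71 − 86446.54| = 2311.83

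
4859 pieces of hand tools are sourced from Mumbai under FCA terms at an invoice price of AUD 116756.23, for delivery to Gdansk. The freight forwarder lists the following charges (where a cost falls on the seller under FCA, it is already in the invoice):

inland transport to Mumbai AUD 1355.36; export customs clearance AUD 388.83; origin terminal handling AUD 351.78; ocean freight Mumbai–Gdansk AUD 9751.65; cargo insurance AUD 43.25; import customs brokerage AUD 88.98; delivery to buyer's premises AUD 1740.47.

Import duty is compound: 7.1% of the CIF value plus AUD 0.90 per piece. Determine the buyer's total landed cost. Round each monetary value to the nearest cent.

Total landed cost: AUD 142115.57

FCA: the seller delivers export-cleared goods to the carrier; the buyer bears costs from that point.
Already in the invoice (seller's account under FCA): inland to port, export clearance — exclude.
CIF value = FCA price + origin terminal + freight + insurance = 116756.23 + 351.78 + 9751.65 + 43.25 = 126902.91
Ad valorem component: 126902.91 × 7.1% = 9010.11
Specific component: 4859 × 0.90 = 4373.10
Import duty = 9010.11 + 4373.10 = 13383.21
Buyer bears: origin terminal 351.78 + freight 9751.65 + insurance 43.25 + brokerage 88.98 + delivery 1740.47 + duty 13383.21 = 25359.34
Landed cost = invoice 116756.23 + 25359.34 = 142115.57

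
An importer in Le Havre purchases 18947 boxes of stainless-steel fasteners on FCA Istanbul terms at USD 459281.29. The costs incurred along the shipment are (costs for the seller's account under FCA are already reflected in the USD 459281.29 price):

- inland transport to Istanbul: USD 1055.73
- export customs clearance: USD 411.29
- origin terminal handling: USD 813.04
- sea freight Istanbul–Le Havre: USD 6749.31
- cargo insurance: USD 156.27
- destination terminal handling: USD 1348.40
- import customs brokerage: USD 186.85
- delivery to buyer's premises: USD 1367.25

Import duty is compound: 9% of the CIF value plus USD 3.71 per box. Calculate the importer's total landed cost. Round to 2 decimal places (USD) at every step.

FCA: the seller delivers export-cleared goods to the carrier; the buyer bears costs from that point.
Already in the invoice (seller's account under FCA): inland to port, export clearance — exclude.
CIF value = FCA price + origin terminal + freight + insurance = 459281.29 + 813.04 + 6749.31 + 156.27 = 466999.91
Ad valorem component: 466999.91 × 9% = 42029.99
Specific component: 18947 × 3.71 = 70293.37
Import duty = 42029.99 + 70293.37 = 112323.36
Buyer bears: origin terminal 813.04 + freight 6749.31 + insurance 156.27 + destination terminal 1348.40 + brokerage 186.85 + delivery 1367.25 + duty 112323.36 = 122944.48
Landed cost = invoice 459281.29 + 122944.48 = 582225.77

Total landed cost: USD 582225.77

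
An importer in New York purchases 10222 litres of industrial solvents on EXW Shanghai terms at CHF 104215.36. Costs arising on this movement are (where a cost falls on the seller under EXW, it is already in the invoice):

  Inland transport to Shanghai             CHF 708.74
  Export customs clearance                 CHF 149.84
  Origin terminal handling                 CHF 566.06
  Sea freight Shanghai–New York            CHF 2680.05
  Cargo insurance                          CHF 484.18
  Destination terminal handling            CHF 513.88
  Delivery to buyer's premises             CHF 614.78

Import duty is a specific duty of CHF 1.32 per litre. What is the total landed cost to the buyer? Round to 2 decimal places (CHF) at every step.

EXW: the seller makes goods available at their premises; the buyer bears all onward costs.
CIF value = EXW price + inland to port + export clearance + origin terminal + freight + insurance = 104215.36 + 708.74 + 149.84 + 566.06 + 2680.05 + 484.18 = 108804.23
Import duty = 10222 × 1.32 = 13493.04
Buyer bears: inland to port 708.74 + export clearance 149.84 + origin terminal 566.06 + freight 2680.05 + insurance 484.18 + destination terminal 513.88 + delivery 614.78 + duty 13493.04 = 19210.57
Landed cost = invoice 104215.36 + 19210.57 = 123425.93

Total landed cost: CHF 123425.93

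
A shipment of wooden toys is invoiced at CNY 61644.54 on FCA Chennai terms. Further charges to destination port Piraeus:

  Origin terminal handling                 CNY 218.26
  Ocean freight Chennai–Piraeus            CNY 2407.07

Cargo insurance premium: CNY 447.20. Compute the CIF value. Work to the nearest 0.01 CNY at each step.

CIF value: CNY 64717.07

CIF = FCA price + pre-shipment costs + freight + insurance
CIF = 61644.54 + 218.26 + 2407.07 + 447.20 = 64717.07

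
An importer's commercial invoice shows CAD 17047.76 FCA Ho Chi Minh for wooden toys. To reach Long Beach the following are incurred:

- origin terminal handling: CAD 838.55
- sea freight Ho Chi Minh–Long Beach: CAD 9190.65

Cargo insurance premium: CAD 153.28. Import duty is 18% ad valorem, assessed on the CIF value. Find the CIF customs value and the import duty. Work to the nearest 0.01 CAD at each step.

CIF = FCA price + pre-shipment costs + freight + insurance
CIF = 17047.76 + 838.55 + 9190.65 + 153.28 = 27230.24
Import duty = 27230.24 × 18% = 4901.44

CIF value: CAD 27230.24; import duty: CAD 4901.44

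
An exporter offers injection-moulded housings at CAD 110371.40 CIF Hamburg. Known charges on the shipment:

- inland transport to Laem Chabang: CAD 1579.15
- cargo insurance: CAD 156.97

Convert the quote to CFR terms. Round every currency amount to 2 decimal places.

CFR price: CAD 110214.43

Not relevant to the conversion: inland to port — on the seller under both CIF and CFR; already in the CIF price and stays in the CFR price.
From CIF to CFR, the seller no longer bears: insurance.
CFR price = 110371.40 − 156.97 = 110214.43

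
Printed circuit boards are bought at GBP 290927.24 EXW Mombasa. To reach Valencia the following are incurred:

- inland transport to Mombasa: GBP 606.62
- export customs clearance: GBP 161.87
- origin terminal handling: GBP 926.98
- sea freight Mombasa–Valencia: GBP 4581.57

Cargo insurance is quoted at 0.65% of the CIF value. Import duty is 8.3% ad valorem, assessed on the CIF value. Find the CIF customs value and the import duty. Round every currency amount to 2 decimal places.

CIF value: GBP 299148.75; import duty: GBP 24829.35

Let C be the CIF value. C = EXW price + pre-shipment costs + freight + 0.65% × C
C − 0.65% × C = 290927.24 + 606.62 + 161.87 + 926.98 + 4581.57
0.9935 × C = 297204.28
C = 297204.28 / 0.9935 = 299148.75
Insurance premium = 0.65% × 299148.75 = 1944.47
Import duty = 299148.75 × 8.3% = 24829.35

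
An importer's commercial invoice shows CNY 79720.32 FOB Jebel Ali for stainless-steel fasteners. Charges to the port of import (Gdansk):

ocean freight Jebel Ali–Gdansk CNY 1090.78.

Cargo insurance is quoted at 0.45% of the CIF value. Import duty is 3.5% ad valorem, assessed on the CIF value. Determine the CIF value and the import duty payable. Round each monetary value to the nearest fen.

CIF value: CNY 81176.39; import duty: CNY 2841.17

Let C be the CIF value. C = FOB price + freight + 0.45% × C
C − 0.45% × C = 79720.32 + 1090.78
0.9955 × C = 80811.10
C = 80811.10 / 0.9955 = 81176.39
Insurance premium = 0.45% × 81176.39 = 365.29
Import duty = 81176.39 × 3.5% = 2841.17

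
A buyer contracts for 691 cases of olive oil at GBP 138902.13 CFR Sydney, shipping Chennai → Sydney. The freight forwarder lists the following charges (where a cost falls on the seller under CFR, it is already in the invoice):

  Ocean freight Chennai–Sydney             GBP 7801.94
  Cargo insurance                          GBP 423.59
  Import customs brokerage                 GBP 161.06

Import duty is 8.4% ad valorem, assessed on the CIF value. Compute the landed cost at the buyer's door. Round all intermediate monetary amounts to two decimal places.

Total landed cost: GBP 151190.14

CFR: the seller pays costs through ocean freight to the destination port, but not insurance.
Already in the invoice (seller's account under CFR): freight — exclude.
CIF value = CFR price + insurance = 138902.13 + 423.59 = 139325.72
Import duty = 139325.72 × 8.4% = 11703.36
Buyer bears: insurance 423.59 + brokerage 161.06 + duty 11703.36 = 12288.01
Landed cost = invoice 138902.13 + 12288.01 = 151190.14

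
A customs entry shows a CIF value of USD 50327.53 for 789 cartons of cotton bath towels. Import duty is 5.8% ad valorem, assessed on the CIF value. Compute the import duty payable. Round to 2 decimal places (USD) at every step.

Import duty = 50327.53 × 5.8% = 2919.00

Import duty: USD 2919.00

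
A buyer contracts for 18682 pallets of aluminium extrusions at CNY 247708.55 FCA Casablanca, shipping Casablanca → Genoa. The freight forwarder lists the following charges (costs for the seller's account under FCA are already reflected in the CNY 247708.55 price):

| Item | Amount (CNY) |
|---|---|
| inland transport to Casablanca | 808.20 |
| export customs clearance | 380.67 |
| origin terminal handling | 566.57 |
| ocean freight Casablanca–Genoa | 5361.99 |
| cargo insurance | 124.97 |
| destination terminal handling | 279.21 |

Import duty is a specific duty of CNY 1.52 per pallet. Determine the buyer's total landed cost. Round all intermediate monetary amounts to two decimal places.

Total landed cost: CNY 282437.93

FCA: the seller delivers export-cleared goods to the carrier; the buyer bears costs from that point.
Already in the invoice (seller's account under FCA): inland to port, export clearance — exclude.
CIF value = FCA price + origin terminal + freight + insurance = 247708.55 + 566.57 + 5361.99 + 124.97 = 253762.08
Import duty = 18682 × 1.52 = 28396.64
Buyer bears: origin terminal 566.57 + freight 5361.99 + insurance 124.97 + destination terminal 279.21 + duty 28396.64 = 34729.38
Landed cost = invoice 247708.55 + 34729.38 = 282437.93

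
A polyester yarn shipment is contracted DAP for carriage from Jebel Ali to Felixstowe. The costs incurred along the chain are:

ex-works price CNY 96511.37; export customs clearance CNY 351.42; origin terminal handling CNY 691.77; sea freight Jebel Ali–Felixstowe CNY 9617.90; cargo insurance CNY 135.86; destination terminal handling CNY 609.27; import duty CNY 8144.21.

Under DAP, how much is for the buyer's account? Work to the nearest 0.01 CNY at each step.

Buyer's account: CNY 8144.21

DAP: the seller bears all costs to the named destination except import duty and clearance.
Seller's account: goods 96511.37 + export clearance 351.42 + origin terminal 691.77 + freight 9617.90 + insurance 135.86 + destination terminal 609.27 = 107917.59
Buyer's account: duty 8144.21 = 8144.21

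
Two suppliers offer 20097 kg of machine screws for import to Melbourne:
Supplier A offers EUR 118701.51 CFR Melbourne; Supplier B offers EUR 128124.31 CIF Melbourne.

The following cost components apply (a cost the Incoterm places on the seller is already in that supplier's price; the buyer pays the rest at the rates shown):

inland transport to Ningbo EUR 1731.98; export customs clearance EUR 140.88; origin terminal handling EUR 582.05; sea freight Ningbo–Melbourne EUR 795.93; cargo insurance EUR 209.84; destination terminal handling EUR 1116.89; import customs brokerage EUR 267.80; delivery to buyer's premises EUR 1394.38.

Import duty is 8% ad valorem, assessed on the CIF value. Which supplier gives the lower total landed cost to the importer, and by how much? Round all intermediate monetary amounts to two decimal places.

Supplier A is cheaper by EUR 9949.99

Supplier A (CFR):
CIF value = CFR price + insurance = 118701.51 + 209.84 = 118911.35
Import duty = 118911.35 × 8% = 9512.91
Buyer bears (A): 209.84 + 1116.89 + 267.80 + 1394.38 = 2988.91
Landed cost (A) = invoice 118701.51 + 2988.91 + duty 9512.91 = 131203.33
Supplier B (CIF):
The CIF price already equals the CIF value: 128124.31
Import duty = 128124.31 × 8% = 10249.94
Buyer bears (B): 1116.89 + 267.80 + 1394.38 = 2779.07
Landed cost (B) = invoice 128124.31 + 2779.07 + duty 10249.94 = 141153.32
Difference = |131203.33 − 141153.32| = 9949.99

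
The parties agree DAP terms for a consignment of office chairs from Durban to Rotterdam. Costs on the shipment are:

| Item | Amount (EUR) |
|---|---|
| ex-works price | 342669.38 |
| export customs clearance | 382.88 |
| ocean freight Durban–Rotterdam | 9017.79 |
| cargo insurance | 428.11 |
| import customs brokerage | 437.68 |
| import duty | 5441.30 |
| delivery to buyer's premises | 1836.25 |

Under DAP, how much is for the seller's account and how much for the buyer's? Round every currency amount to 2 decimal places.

Seller: EUR 354334.41; buyer: EUR 5878.98

DAP: the seller bears all costs to the named destination except import duty and clearance.
Seller's account: goods 342669.38 + export clearance 382.88 + freight 9017.79 + insurance 428.11 + delivery 1836.25 = 354334.41
Buyer's account: brokerage 437.68 + duty 5441.30 = 5878.98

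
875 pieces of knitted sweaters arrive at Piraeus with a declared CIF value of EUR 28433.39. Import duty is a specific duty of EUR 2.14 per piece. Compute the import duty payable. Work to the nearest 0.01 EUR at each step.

Import duty: EUR 1872.50

Import duty = 875 × 2.14 = 1872.50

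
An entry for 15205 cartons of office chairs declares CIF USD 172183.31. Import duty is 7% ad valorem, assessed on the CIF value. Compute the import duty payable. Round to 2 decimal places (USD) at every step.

Import duty = 172183.31 × 7% = 12052.83

Import duty: USD 12052.83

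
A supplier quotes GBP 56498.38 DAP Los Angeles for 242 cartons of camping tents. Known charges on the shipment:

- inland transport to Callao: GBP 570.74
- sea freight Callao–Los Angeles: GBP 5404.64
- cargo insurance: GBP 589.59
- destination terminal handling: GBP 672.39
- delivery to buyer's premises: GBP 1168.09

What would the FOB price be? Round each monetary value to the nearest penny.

Not relevant to the conversion: inland to port — on the seller under both DAP and FOB; already in the DAP price and stays in the FOB price.
From DAP to FOB, the seller no longer bears: freight, insurance, destination terminal, delivery.
FOB price = 56498.38 − 5404.64 − 589.59 − 672.39 − 1168.09 = 48663.67

FOB price: GBP 48663.67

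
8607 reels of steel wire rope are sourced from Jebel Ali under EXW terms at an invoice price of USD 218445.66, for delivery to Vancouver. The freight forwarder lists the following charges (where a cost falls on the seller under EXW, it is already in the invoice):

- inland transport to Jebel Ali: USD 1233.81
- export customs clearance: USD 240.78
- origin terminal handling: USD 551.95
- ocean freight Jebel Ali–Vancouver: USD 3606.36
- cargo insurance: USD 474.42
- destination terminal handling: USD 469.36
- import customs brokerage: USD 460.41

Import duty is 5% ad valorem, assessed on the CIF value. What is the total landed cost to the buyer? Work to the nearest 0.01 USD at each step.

Total landed cost: USD 236710.40

EXW: the seller makes goods available at their premises; the buyer bears all onward costs.
CIF value = EXW price + inland to port + export clearance + origin terminal + freight + insurance = 218445.66 + 1233.81 + 240.78 + 551.95 + 3606.36 + 474.42 = 224552.98
Import duty = 224552.98 × 5% = 11227.65
Buyer bears: inland to port 1233.81 + export clearance 240.78 + origin terminal 551.95 + freight 3606.36 + insurance 474.42 + destination terminal 469.36 + brokerage 460.41 + duty 11227.65 = 18264.74
Landed cost = invoice 218445.66 + 18264.74 = 236710.40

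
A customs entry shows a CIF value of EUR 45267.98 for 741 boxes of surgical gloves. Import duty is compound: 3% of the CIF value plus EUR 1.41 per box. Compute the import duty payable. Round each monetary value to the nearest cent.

Ad valorem component: 45267.98 × 3% = 1358.04
Specific component: 741 × 1.41 = 1044.81
Import duty = 1358.04 + 1044.81 = 2402.85

Import duty: EUR 2402.85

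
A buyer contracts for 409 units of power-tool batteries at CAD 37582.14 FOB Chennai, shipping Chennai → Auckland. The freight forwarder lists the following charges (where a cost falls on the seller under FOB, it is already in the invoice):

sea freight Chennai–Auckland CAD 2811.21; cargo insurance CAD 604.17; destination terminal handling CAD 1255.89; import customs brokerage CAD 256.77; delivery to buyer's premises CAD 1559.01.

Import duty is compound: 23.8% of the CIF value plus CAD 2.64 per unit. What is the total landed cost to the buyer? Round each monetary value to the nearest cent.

Total landed cost: CAD 54906.36

FOB: the seller bears costs until goods are on board at the origin port; the buyer bears freight, insurance and all costs thereafter.
CIF value = FOB price + freight + insurance = 37582.14 + 2811.21 + 604.17 = 40997.52
Ad valorem component: 40997.52 × 23.8% = 9757.41
Specific component: 409 × 2.64 = 1079.76
Import duty = 9757.41 + 1079.76 = 10837.17
Buyer bears: freight 2811.21 + insurance 604.17 + destination terminal 1255.89 + brokerage 256.77 + delivery 1559.01 + duty 10837.17 = 17324.22
Landed cost = invoice 37582.14 + 17324.22 = 54906.36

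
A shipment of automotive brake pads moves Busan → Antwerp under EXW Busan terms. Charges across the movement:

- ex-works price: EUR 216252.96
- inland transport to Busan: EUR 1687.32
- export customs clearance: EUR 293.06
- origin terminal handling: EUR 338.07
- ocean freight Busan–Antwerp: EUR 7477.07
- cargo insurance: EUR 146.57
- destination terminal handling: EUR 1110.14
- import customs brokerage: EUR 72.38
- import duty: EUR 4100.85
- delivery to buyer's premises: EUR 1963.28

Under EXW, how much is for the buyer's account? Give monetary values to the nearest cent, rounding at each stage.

EXW: the seller makes goods available at their premises; the buyer bears all onward costs.
Seller's account: goods 216252.96 = 216252.96
Buyer's account: inland to port 1687.32 + export clearance 293.06 + origin terminal 338.07 + freight 7477.07 + insurance 146.57 + destination terminal 1110.14 + brokerage 72.38 + duty 4100.85 + delivery 1963.28 = 17188.74

Buyer's account: EUR 17188.74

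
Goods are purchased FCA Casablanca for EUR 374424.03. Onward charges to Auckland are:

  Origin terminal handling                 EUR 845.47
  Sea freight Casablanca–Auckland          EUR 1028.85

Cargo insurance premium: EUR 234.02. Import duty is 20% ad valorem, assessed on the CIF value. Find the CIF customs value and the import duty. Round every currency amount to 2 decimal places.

CIF value: EUR 376532.37; import duty: EUR 75306.47

CIF = FCA price + pre-shipment costs + freight + insurance
CIF = 374424.03 + 845.47 + 1028.85 + 234.02 = 376532.37
Import duty = 376532.37 × 20% = 75306.47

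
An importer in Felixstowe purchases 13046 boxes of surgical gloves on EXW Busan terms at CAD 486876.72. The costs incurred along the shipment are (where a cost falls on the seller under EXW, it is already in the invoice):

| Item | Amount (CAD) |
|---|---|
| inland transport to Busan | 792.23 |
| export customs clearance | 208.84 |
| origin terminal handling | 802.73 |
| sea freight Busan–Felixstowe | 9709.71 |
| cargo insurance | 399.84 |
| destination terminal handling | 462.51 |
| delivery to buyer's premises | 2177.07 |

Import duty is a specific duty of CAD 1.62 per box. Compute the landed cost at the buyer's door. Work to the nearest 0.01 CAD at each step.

Total landed cost: CAD 522564.17

EXW: the seller makes goods available at their premises; the buyer bears all onward costs.
CIF value = EXW price + inland to port + export clearance + origin terminal + freight + insurance = 486876.72 + 792.23 + 208.84 + 802.73 + 9709.71 + 399.84 = 498790.07
Import duty = 13046 × 1.62 = 21134.52
Buyer bears: inland to port 792.23 + export clearance 208.84 + origin terminal 802.73 + freight 9709.71 + insurance 399.84 + destination terminal 462.51 + delivery 2177.07 + duty 21134.52 = 35687.45
Landed cost = invoice 486876.72 + 35687.45 = 522564.17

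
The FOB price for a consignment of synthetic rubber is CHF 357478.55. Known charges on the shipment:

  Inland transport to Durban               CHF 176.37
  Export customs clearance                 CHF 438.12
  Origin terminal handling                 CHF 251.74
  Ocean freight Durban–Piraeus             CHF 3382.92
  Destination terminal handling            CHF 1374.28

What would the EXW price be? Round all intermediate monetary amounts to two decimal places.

Not relevant to the conversion: freight, destination terminal — on the buyer under both terms; not part of either seller's price.
From FOB to EXW, the seller no longer bears: inland to port, export clearance, origin terminal.
EXW price = 357478.55 − 176.37 − 438.12 − 251.74 = 356612.32

EXW price: CHF 356612.32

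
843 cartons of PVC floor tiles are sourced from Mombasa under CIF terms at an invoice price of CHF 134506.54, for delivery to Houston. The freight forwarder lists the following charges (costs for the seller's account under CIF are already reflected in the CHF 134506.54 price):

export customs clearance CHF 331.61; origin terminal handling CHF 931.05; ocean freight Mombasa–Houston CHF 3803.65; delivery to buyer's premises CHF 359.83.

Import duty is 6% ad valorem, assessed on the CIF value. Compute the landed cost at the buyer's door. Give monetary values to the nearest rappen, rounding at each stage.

Total landed cost: CHF 142936.76

CIF: the seller pays costs through ocean freight and marine insurance to the destination port.
Already in the invoice (seller's account under CIF): export clearance, origin terminal, freight — exclude.
The CIF price already equals the CIF value: 134506.54
Import duty = 134506.54 × 6% = 8070.39
Buyer bears: delivery 359.83 + duty 8070.39 = 8430.22
Landed cost = invoice 134506.54 + 8430.22 = 142936.76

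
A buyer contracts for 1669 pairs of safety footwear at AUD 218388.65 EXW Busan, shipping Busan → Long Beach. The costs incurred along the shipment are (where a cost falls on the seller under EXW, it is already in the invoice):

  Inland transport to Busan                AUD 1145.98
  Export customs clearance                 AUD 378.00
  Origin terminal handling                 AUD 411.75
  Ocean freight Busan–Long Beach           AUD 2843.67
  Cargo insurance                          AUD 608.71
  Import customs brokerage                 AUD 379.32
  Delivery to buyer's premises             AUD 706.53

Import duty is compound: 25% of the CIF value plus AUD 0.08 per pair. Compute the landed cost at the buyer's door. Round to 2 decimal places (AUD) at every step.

Total landed cost: AUD 280940.32

EXW: the seller makes goods available at their premises; the buyer bears all onward costs.
CIF value = EXW price + inland to port + export clearance + origin terminal + freight + insurance = 218388.65 + 1145.98 + 378.00 + 411.75 + 2843.67 + 608.71 = 223776.76
Ad valorem component: 223776.76 × 25% = 55944.19
Specific component: 1669 × 0.08 = 133.52
Import duty = 55944.19 + 133.52 = 56077.71
Buyer bears: inland to port 1145.98 + export clearance 378.00 + origin terminal 411.75 + freight 2843.67 + insurance 608.71 + brokerage 379.32 + delivery 706.53 + duty 56077.71 = 62551.67
Landed cost = invoice 218388.65 + 62551.67 = 280940.32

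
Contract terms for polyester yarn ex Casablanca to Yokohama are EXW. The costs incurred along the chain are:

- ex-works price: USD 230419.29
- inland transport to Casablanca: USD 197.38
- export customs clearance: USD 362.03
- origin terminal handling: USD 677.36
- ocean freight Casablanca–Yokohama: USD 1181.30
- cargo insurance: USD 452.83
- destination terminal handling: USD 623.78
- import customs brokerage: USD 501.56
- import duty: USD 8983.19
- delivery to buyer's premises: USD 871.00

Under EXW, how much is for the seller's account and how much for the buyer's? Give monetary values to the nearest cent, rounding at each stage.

Seller: USD 230419.29; buyer: USD 13850.43

EXW: the seller makes goods available at their premises; the buyer bears all onward costs.
Seller's account: goods 230419.29 = 230419.29
Buyer's account: inland to port 197.38 + export clearance 362.03 + origin terminal 677.36 + freight 1181.30 + insurance 452.83 + destination terminal 623.78 + brokerage 501.56 + duty 8983.19 + delivery 871.00 = 13850.43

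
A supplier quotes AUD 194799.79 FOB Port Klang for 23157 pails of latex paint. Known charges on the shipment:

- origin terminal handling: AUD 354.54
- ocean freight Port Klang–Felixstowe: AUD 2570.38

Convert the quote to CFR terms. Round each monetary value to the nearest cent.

Not relevant to the conversion: origin terminal — on the seller under both FOB and CFR; already in the FOB price and stays in the CFR price.
From FOB to CFR, the seller additionally bears: freight.
CFR price = 194799.79 + 2570.38 = 197370.17

CFR price: AUD 197370.17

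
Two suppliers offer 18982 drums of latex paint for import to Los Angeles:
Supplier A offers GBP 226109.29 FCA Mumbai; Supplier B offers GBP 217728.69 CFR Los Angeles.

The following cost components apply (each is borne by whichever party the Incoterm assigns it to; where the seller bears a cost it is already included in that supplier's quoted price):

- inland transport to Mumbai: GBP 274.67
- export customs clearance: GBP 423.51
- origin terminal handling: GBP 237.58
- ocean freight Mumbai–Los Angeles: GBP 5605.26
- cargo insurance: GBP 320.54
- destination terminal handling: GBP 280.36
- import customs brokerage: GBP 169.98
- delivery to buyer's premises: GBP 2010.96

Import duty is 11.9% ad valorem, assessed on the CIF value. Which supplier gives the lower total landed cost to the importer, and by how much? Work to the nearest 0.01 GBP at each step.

Supplier B is cheaper by GBP 15916.03

Supplier A (FCA):
CIF value = FCA price + origin terminal + freight + insurance = 226109.29 + 237.58 + 5605.26 + 320.54 = 232272.67
Import duty = 232272.67 × 11.9% = 27640.45
Buyer bears (A): 237.58 + 5605.26 + 320.54 + 280.36 + 169.98 + 2010.96 = 8624.68
Landed cost (A) = invoice 226109.29 + 8624.68 + duty 27640.45 = 262374.42
Supplier B (CFR):
CIF value = CFR price + insurance = 217728.69 + 320.54 = 218049.23
Import duty = 218049.23 × 11.9% = 25947.86
Buyer bears (B): 320.54 + 280.36 + 169.98 + 2010.96 = 2781.84
Landed cost (B) = invoice 217728.69 + 2781.84 + duty 25947.86 = 246458.39
Difference = |262374.42 − 246458.39| = 15916.03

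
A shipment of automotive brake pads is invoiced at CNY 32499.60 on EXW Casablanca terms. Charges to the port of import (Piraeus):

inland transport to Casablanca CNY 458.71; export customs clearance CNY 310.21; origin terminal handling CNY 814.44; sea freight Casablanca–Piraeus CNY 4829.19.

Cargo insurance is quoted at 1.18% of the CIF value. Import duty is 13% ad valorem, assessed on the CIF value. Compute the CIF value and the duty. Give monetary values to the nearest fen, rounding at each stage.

Let C be the CIF value. C = EXW price + pre-shipment costs + freight + 1.18% × C
C − 1.18% × C = 32499.60 + 458.71 + 310.21 + 814.44 + 4829.19
0.9882 × C = 38912.15
C = 38912.15 / 0.9882 = 39376.80
Insurance premium = 1.18% × 39376.80 = 464.65
Import duty = 39376.80 × 13% = 5118.98

CIF value: CNY 39376.80; import duty: CNY 5118.98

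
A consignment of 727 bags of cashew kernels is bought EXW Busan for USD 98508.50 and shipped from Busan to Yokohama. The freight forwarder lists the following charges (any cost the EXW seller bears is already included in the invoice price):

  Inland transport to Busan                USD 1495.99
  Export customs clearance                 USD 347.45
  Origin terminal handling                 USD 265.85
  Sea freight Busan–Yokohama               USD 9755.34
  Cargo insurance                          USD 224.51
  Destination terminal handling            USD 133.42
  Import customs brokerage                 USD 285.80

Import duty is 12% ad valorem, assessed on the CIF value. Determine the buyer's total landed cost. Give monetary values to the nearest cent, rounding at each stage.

EXW: the seller makes goods available at their premises; the buyer bears all onward costs.
CIF value = EXW price + inland to port + export clearance + origin terminal + freight + insurance = 98508.50 + 1495.99 + 347.45 + 265.85 + 9755.34 + 224.51 = 110597.64
Import duty = 110597.64 × 12% = 13271.72
Buyer bears: inland to port 1495.99 + export clearance 347.45 + origin terminal 265.85 + freight 9755.34 + insurance 224.51 + destination terminal 133.42 + brokerage 285.80 + duty 13271.72 = 25780.08
Landed cost = invoice 98508.50 + 25780.08 = 124288.58

Total landed cost: USD 124288.58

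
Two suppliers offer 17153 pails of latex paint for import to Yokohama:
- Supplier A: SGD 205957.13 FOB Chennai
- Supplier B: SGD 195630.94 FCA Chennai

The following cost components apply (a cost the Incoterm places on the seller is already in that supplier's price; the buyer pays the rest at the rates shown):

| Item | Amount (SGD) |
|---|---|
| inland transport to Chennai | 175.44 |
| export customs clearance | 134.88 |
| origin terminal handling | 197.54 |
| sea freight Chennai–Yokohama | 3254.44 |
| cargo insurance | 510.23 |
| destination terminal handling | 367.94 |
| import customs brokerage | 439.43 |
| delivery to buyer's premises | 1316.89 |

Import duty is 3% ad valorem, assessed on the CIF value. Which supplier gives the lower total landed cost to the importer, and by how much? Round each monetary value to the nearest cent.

Supplier B is cheaper by SGD 10432.51

Supplier A (FOB):
CIF value = FOB price + freight + insurance = 205957.13 + 3254.44 + 510.23 = 209721.80
Import duty = 209721.80 × 3% = 6291.65
Buyer bears (A): 3254.44 + 510.23 + 367.94 + 439.43 + 1316.89 = 5888.93
Landed cost (A) = invoice 205957.13 + 5888.93 + duty 6291.65 = 218137.71
Supplier B (FCA):
CIF value = FCA price + origin terminal + freight + insurance = 195630.94 + 197.54 + 3254.44 + 510.23 = 199593.15
Import duty = 199593.15 × 3% = 5987.79
Buyer bears (B): 197.54 + 3254.44 + 510.23 + 367.94 + 439.43 + 1316.89 = 6086.47
Landed cost (B) = invoice 195630.94 + 6086.47 + duty 5987.79 = 207705.20
Difference = |218137.71 − 207705.20| = 10432.51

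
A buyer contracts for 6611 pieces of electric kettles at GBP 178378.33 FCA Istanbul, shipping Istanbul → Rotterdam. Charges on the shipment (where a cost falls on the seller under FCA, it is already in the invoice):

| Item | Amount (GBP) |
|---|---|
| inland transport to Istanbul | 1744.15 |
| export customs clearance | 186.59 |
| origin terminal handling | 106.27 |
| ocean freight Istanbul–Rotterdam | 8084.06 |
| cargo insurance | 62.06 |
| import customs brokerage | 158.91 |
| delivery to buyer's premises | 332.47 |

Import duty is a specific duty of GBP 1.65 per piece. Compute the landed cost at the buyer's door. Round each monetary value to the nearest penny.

FCA: the seller delivers export-cleared goods to the carrier; the buyer bears costs from that point.
Already in the invoice (seller's account under FCA): inland to port, export clearance — exclude.
CIF value = FCA price + origin terminal + freight + insurance = 178378.33 + 106.27 + 8084.06 + 62.06 = 186630.72
Import duty = 6611 × 1.65 = 10908.15
Buyer bears: origin terminal 106.27 + freight 8084.06 + insurance 62.06 + brokerage 158.91 + delivery 332.47 + duty 10908.15 = 19651.92
Landed cost = invoice 178378.33 + 19651.92 = 198030.25

Total landed cost: GBP 198030.25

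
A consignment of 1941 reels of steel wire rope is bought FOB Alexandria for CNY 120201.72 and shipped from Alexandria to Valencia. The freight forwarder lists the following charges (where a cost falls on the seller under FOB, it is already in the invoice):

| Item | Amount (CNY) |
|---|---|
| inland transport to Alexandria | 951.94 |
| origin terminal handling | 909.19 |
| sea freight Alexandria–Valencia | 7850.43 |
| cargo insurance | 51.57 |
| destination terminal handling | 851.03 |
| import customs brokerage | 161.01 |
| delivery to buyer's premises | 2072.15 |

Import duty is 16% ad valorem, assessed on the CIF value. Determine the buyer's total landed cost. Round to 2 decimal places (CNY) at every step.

Total landed cost: CNY 151684.51

FOB: the seller bears costs until goods are on board at the origin port; the buyer bears freight, insurance and all costs thereafter.
Already in the invoice (seller's account under FOB): inland to port, origin terminal — exclude.
CIF value = FOB price + freight + insurance = 120201.72 + 7850.43 + 51.57 = 128103.72
Import duty = 128103.72 × 16% = 20496.60
Buyer bears: freight 7850.43 + insurance 51.57 + destination terminal 851.03 + brokerage 161.01 + delivery 2072.15 + duty 20496.60 = 31482.79
Landed cost = invoice 120201.72 + 31482.79 = 151684.51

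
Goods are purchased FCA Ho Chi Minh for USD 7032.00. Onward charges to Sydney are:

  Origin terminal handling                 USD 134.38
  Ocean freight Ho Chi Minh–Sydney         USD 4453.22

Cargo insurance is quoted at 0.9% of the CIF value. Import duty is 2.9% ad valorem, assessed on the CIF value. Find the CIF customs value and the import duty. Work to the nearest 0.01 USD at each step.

CIF value: USD 11725.13; import duty: USD 340.03

Let C be the CIF value. C = FCA price + pre-shipment costs + freight + 0.9% × C
C − 0.9% × C = 7032.00 + 134.38 + 4453.22
0.991 × C = 11619.60
C = 11619.60 / 0.991 = 11725.13
Insurance premium = 0.9% × 11725.13 = 105.53
Import duty = 11725.13 × 2.9% = 340.03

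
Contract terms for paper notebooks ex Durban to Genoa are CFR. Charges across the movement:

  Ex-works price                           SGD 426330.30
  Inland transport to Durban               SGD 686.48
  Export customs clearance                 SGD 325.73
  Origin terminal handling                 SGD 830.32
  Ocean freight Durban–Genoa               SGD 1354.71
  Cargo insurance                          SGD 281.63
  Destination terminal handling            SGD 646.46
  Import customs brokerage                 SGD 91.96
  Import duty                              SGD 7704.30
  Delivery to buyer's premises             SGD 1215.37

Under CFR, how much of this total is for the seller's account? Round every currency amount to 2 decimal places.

Seller's account: SGD 429527.54

CFR: the seller pays costs through ocean freight to the destination port, but not insurance.
Seller's account: goods 426330.30 + inland to port 686.48 + export clearance 325.73 + origin terminal 830.32 + freight 1354.71 = 429527.54
Buyer's account: insurance 281.63 + destination terminal 646.46 + brokerage 91.96 + duty 7704.30 + delivery 1215.37 = 9939.72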